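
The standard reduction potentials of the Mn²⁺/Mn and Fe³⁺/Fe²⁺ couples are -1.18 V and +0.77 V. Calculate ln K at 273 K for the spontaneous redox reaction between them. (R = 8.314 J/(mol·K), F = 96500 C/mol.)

ln K = 165.8

E°_cell = +0.77 − (-1.18) = 1.95 V, with n = 2 electrons transferred.
At equilibrium E = 0, so the Nernst equation gives ln K = nFE°/RT = (2)(96500)(1.95)/((8.314)(273)) = 165.81.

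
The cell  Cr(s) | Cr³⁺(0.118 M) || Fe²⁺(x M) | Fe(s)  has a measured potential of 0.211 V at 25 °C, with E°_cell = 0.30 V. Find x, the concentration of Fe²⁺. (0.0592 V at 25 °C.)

From the Nernst equation, log Q = n(E° − E)/0.0592 = 6(0.30 − 0.211)/0.0592 = 9.020, so Q = 1.05 × 10^9.
With Q = [Cr³⁺]^2/[Fe²⁺]^3 and the known concentrations, [Fe²⁺]^3 in the denominator gives [Fe²⁺] = 2.4 × 10^-4 M.

2.4 × 10^-4 M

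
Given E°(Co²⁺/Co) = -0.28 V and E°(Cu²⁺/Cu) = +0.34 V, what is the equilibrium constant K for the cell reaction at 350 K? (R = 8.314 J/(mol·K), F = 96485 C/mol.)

7.2 × 10^17

E°_cell = +0.34 − (-0.28) = 0.62 V, with n = 2 electrons transferred.
At equilibrium E = 0, so the Nernst equation gives ln K = nFE°/RT = (2)(96485)(0.62)/((8.314)(350)) = 41.12.
K = e^41.12 = 7.2 × 10^17.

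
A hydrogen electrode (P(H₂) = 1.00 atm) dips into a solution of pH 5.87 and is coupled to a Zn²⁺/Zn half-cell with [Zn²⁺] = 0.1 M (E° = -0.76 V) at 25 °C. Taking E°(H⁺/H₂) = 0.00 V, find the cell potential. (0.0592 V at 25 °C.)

The hydrogen couple is the cathode, so E°_cell = 0.76 V; n = 2.
[H⁺] = 10^(−5.87) = 1.3 × 10^-6 M, and Q = [Zn²⁺]·P(H₂) / [H⁺]^2 = 5.5 × 10^10.
E = E° − (0.0592/2) log Q = 0.76 − (0.0592/2)(10.740) = 0.442 V.

0.44 V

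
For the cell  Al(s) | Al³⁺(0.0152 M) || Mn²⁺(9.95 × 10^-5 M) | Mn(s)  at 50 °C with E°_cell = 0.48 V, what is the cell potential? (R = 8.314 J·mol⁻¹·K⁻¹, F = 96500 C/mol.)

Balancing electrons gives n = 6; the reaction quotient is Q = [Al³⁺]^2/[Mn²⁺]^3 = 2.35 × 10^8.
E = E° − (RT/nF) ln Q = 0.48 − (8.314×323)/(6×96500) × (19.273) = 0.480 − 0.089 = 0.391 V.

0.391 V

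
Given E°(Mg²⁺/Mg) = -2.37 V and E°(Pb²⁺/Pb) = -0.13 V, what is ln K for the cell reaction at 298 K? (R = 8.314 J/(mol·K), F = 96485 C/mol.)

E°_cell = -0.13 − (-2.37) = 2.24 V, with n = 2 electrons transferred.
At equilibrium E = 0, so the Nernst equation gives ln K = nFE°/RT = (2)(96485)(2.24)/((8.314)(298)) = 174.47.

ln K = 174.5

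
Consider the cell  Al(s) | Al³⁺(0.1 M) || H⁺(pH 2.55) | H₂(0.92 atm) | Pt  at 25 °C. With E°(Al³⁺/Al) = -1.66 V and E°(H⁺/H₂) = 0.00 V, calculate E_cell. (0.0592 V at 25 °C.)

The hydrogen couple is the cathode, so E°_cell = 1.66 V; n = 6.
[H⁺] = 10^(−2.55) = 0.0028 M, and Q = [Al³⁺]^2·P(H₂)^3 / [H⁺]^6 = 1.55 × 10^13.
E = E° − (0.0592/6) log Q = 1.66 − (0.0592/6)(13.191) = 1.530 V.

1.53 V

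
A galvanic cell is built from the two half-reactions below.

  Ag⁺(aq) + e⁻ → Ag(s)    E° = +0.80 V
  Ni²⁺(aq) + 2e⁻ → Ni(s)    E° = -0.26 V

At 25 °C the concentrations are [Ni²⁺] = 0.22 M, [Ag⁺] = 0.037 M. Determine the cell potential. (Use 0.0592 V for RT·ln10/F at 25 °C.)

The Ag⁺/Ag couple has the higher reduction potential and acts as the cathode, so E°_cell = +0.80 − (-0.26) = 1.06 V.
Balancing electrons gives n = 2; the reaction quotient is Q = [Ni²⁺]/[Ag⁺]^2 = 161.
At 25 °C, E = E° − (0.0592/n) log Q = 1.06 − (0.0592/2)(2.206) = 1.060 − 0.065 = 0.995 V.

0.995 V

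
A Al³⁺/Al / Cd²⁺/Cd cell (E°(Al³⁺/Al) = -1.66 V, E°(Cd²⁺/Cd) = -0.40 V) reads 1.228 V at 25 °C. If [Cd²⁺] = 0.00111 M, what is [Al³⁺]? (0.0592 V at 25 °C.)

From the Nernst equation, log Q = n(E° − E)/0.0592 = 6(1.26 − 1.228)/0.0592 = 3.243, so Q = 1750.
With Q = [Al³⁺]^2/[Cd²⁺]^3 and the known concentrations, [Al³⁺]^2 in the numerator gives [Al³⁺] = 0.0015 M.

0.0015 M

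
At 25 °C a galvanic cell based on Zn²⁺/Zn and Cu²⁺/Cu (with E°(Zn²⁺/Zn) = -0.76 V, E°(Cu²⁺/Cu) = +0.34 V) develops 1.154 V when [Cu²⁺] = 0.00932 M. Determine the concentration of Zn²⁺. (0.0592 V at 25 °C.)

1.4 × 10^-4 M

From the Nernst equation, log Q = n(E° − E)/0.0592 = 2(1.10 − 1.154)/0.0592 = -1.824, so Q = 0.0150.
With Q = [Zn²⁺]/[Cu²⁺] and the known concentrations, [Zn²⁺] in the numerator gives [Zn²⁺] = 1.4 × 10^-4 M.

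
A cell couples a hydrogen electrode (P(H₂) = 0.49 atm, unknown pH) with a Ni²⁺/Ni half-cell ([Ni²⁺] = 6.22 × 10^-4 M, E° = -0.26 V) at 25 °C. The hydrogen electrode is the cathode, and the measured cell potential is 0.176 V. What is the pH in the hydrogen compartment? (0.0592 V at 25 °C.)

pH = 3.18

E°_cell = 0.26 V and n = 2.
log Q = n(E° − E)/0.0592 = 2×(0.26 − 0.176)/0.0592 = 2.838.
With Q = [Ni²⁺]·P(H₂) / [H⁺]^2, solving for [H⁺] gives log[H⁺] = -3.177, so pH = 3.18.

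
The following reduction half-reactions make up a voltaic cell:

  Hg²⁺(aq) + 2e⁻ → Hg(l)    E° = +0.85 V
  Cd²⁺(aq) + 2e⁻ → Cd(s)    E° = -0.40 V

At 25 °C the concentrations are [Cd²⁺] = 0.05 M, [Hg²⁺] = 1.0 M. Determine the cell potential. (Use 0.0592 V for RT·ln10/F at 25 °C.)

1.29 V

The Hg²⁺/Hg couple has the higher reduction potential and acts as the cathode, so E°_cell = +0.85 − (-0.40) = 1.25 V.
Balancing electrons gives n = 2; the reaction quotient is Q = [Cd²⁺]/[Hg²⁺] = 0.0500.
At 25 °C, E = E° − (0.0592/n) log Q = 1.25 − (0.0592/2)(-1.301) = 1.250 + 0.039 = 1.289 V.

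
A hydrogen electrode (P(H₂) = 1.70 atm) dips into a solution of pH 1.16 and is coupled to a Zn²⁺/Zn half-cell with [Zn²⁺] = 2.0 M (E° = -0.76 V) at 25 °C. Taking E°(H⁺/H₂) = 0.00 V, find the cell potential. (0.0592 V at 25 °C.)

0.68 V

The hydrogen couple is the cathode, so E°_cell = 0.76 V; n = 2.
[H⁺] = 10^(−1.16) = 0.069 M, and Q = [Zn²⁺]·P(H₂) / [H⁺]^2 = 710.
E = E° − (0.0592/2) log Q = 0.76 − (0.0592/2)(2.851) = 0.676 V.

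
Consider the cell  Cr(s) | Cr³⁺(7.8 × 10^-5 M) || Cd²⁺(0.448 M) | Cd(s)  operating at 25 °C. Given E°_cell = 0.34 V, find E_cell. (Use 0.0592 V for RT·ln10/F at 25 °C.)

0.411 V

Balancing electrons gives n = 6; the reaction quotient is Q = [Cr³⁺]^2/[Cd²⁺]^3 = 6.77 × 10^-8.
At 25 °C, E = E° − (0.0592/n) log Q = 0.34 − (0.0592/6)(-7.170) = 0.340 + 0.071 = 0.411 V.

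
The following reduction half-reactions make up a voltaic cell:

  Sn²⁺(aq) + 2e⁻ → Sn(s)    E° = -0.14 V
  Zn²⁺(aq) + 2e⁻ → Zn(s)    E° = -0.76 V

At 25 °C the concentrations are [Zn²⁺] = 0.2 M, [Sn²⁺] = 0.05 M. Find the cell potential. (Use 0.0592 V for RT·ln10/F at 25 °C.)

The Sn²⁺/Sn couple has the higher reduction potential and acts as the cathode, so E°_cell = -0.14 − (-0.76) = 0.62 V.
Balancing electrons gives n = 2; the reaction quotient is Q = [Zn²⁺]/[Sn²⁺] = 4.00.
At 25 °C, E = E° − (0.0592/n) log Q = 0.62 − (0.0592/2)(0.602) = 0.620 − 0.018 = 0.602 V.

0.602 V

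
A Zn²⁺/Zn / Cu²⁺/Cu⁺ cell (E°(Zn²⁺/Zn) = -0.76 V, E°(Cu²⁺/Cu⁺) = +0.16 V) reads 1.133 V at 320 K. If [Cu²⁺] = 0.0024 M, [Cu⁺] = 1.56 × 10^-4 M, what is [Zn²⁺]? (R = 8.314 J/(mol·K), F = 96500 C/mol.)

From the Nernst equation, ln Q = nF(E° − E)/RT = 2×96500×(0.92 − 1.133)/(8.314×320) = -15.452, so Q = 1.95 × 10^-7.
With Q = [Zn²⁺]·[Cu⁺]^2/[Cu²⁺]^2 and the known concentrations, [Zn²⁺] in the numerator gives [Zn²⁺] = 4.6 × 10^-5 M.

4.6 × 10^-5 M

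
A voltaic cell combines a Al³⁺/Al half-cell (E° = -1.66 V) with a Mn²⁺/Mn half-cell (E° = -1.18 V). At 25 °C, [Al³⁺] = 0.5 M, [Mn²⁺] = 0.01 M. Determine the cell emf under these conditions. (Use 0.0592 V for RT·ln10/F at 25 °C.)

The Mn²⁺/Mn couple has the higher reduction potential and acts as the cathode, so E°_cell = -1.18 − (-1.66) = 0.48 V.
Balancing electrons gives n = 6; the reaction quotient is Q = [Al³⁺]^2/[Mn²⁺]^3 = 2.5 × 10^5.
At 25 °C, E = E° − (0.0592/n) log Q = 0.48 − (0.0592/6)(5.398) = 0.480 − 0.053 = 0.427 V.

0.427 V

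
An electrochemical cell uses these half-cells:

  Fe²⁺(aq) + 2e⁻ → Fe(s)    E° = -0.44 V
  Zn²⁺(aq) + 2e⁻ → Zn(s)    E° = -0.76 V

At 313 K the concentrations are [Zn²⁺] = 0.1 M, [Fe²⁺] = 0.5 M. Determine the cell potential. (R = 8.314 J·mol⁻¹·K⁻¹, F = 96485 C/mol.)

0.342 V

The Fe²⁺/Fe couple has the higher reduction potential and acts as the cathode, so E°_cell = -0.44 − (-0.76) = 0.32 V.
Balancing electrons gives n = 2; the reaction quotient is Q = [Zn²⁺]/[Fe²⁺] = 0.200.
E = E° − (RT/nF) ln Q = 0.32 − (8.314×313)/(2×96485) × (-1.609) = 0.320 + 0.022 = 0.342 V.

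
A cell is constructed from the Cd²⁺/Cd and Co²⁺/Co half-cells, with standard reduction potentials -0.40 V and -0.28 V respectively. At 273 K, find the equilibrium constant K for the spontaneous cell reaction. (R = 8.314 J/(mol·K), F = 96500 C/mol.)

2.7 × 10^4

E°_cell = -0.28 − (-0.40) = 0.12 V, with n = 2 electrons transferred.
At equilibrium E = 0, so the Nernst equation gives ln K = nFE°/RT = (2)(96500)(0.12)/((8.314)(273)) = 10.20.
K = e^10.20 = 2.7 × 10^4.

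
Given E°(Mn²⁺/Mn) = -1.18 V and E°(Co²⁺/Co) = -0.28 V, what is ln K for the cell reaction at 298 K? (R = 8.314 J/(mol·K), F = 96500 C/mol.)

ln K = 70.1

E°_cell = -0.28 − (-1.18) = 0.90 V, with n = 2 electrons transferred.
At equilibrium E = 0, so the Nernst equation gives ln K = nFE°/RT = (2)(96500)(0.90)/((8.314)(298)) = 70.11.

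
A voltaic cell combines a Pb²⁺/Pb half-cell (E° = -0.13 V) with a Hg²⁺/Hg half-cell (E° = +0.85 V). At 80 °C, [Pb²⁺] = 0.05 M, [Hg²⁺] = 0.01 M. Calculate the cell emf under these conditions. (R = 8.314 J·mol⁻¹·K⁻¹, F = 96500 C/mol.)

The Hg²⁺/Hg couple has the higher reduction potential and acts as the cathode, so E°_cell = +0.85 − (-0.13) = 0.98 V.
Balancing electrons gives n = 2; the reaction quotient is Q = [Pb²⁺]/[Hg²⁺] = 5.00.
E = E° − (RT/nF) ln Q = 0.98 − (8.314×353)/(2×96500) × (1.609) = 0.980 − 0.024 = 0.956 V.

0.956 V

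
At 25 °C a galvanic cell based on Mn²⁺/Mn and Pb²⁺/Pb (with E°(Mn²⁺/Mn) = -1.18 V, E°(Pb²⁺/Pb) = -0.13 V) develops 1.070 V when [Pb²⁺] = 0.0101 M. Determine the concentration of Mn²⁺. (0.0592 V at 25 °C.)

0.0021 M

From the Nernst equation, log Q = n(E° − E)/0.0592 = 2(1.05 − 1.070)/0.0592 = -0.676, so Q = 0.211.
With Q = [Mn²⁺]/[Pb²⁺] and the known concentrations, [Mn²⁺] in the numerator gives [Mn²⁺] = 0.0021 M.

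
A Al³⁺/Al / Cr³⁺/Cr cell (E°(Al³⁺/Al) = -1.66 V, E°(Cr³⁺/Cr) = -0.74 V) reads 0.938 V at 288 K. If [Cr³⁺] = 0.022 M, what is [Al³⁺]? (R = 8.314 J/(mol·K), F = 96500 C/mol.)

From the Nernst equation, ln Q = nF(E° − E)/RT = 3×96500×(0.92 − 0.938)/(8.314×288) = -2.176, so Q = 0.113.
With Q = [Al³⁺]/[Cr³⁺] and the known concentrations, [Al³⁺] in the numerator gives [Al³⁺] = 0.0025 M.

0.0025 M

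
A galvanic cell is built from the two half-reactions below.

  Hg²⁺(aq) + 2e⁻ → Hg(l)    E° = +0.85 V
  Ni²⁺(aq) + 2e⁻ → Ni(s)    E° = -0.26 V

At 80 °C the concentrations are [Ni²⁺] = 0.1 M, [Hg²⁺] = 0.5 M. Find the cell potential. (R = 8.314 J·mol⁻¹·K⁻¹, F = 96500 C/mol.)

1.13 V

The Hg²⁺/Hg couple has the higher reduction potential and acts as the cathode, so E°_cell = +0.85 − (-0.26) = 1.11 V.
Balancing electrons gives n = 2; the reaction quotient is Q = [Ni²⁺]/[Hg²⁺] = 0.200.
E = E° − (RT/nF) ln Q = 1.11 − (8.314×353)/(2×96500) × (-1.609) = 1.110 + 0.024 = 1.134 V.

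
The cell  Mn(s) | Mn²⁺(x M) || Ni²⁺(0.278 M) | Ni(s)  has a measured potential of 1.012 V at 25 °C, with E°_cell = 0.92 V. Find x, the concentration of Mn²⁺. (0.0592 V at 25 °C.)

From the Nernst equation, log Q = n(E° − E)/0.0592 = 2(0.92 − 1.012)/0.0592 = -3.108, so Q = 7.8 × 10^-4.
With Q = [Mn²⁺]/[Ni²⁺] and the known concentrations, [Mn²⁺] in the numerator gives [Mn²⁺] = 2.2 × 10^-4 M.

2.2 × 10^-4 M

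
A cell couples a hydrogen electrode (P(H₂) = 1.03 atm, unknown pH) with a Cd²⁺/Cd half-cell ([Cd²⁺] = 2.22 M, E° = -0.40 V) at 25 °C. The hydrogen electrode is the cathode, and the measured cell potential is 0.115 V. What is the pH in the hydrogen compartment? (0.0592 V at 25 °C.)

E°_cell = 0.40 V and n = 2.
log Q = n(E° − E)/0.0592 = 2×(0.40 − 0.115)/0.0592 = 9.628.
With Q = [Cd²⁺]·P(H₂) / [H⁺]^2, solving for [H⁺] gives log[H⁺] = -4.635, so pH = 4.63.

pH = 4.63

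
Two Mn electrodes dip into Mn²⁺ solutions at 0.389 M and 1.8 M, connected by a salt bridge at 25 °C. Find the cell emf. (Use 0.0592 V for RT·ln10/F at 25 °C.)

0.020 V

Both half-cells are Mn²⁺/Mn, so E°_cell = 0. The concentrated side is the cathode; the cell reaction moves Mn²⁺ from high to low concentration with n = 2.
Q = [Mn²⁺]_dilute/[Mn²⁺]_conc = 0.389/1.8 = 0.216.
E = 0 − (0.0592/2) log Q = −(0.0592/2)(-0.665) = 0.0197 V.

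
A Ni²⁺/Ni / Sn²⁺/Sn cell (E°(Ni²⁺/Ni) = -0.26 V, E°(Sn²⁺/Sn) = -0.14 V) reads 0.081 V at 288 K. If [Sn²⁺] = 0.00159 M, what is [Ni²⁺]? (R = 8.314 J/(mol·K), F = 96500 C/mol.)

0.037 M

From the Nernst equation, ln Q = nF(E° − E)/RT = 2×96500×(0.12 − 0.081)/(8.314×288) = 3.144, so Q = 23.2.
With Q = [Ni²⁺]/[Sn²⁺] and the known concentrations, [Ni²⁺] in the numerator gives [Ni²⁺] = 0.037 M.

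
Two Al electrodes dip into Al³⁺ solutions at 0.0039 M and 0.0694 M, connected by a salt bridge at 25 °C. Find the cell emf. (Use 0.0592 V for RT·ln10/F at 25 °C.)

0.025 V

Both half-cells are Al³⁺/Al, so E°_cell = 0. The concentrated side is the cathode; the cell reaction moves Al³⁺ from high to low concentration with n = 3.
Q = [Al³⁺]_dilute/[Al³⁺]_conc = 0.0039/0.0694 = 0.0562.
E = 0 − (0.0592/3) log Q = −(0.0592/3)(-1.250) = 0.0247 V.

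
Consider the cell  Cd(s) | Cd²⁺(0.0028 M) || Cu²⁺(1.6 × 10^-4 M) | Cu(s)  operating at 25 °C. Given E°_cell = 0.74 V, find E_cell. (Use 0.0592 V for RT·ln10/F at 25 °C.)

0.703 V

Balancing electrons gives n = 2; the reaction quotient is Q = [Cd²⁺]/[Cu²⁺] = 17.5.
At 25 °C, E = E° − (0.0592/n) log Q = 0.74 − (0.0592/2)(1.243) = 0.740 − 0.037 = 0.703 V.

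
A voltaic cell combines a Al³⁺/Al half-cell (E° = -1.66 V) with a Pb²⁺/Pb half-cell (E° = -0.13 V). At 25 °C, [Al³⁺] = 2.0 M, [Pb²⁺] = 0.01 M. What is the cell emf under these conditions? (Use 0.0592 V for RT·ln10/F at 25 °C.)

The Pb²⁺/Pb couple has the higher reduction potential and acts as the cathode, so E°_cell = -0.13 − (-1.66) = 1.53 V.
Balancing electrons gives n = 6; the reaction quotient is Q = [Al³⁺]^2/[Pb²⁺]^3 = 4 × 10^6.
At 25 °C, E = E° − (0.0592/n) log Q = 1.53 − (0.0592/6)(6.602) = 1.530 − 0.065 = 1.465 V.

1.46 V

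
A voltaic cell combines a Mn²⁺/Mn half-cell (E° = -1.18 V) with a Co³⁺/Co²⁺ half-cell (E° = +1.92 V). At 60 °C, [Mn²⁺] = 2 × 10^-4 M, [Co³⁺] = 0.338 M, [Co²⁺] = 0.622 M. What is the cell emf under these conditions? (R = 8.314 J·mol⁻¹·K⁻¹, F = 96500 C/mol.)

The Co³⁺/Co²⁺ couple has the higher reduction potential and acts as the cathode, so E°_cell = +1.92 − (-1.18) = 3.10 V.
Balancing electrons gives n = 2; the reaction quotient is Q = [Mn²⁺]·[Co²⁺]^2/[Co³⁺]^2 = 6.77 × 10^-4.
E = E° − (RT/nF) ln Q = 3.10 − (8.314×333)/(2×96500) × (-7.297) = 3.100 + 0.105 = 3.205 V.

3.20 V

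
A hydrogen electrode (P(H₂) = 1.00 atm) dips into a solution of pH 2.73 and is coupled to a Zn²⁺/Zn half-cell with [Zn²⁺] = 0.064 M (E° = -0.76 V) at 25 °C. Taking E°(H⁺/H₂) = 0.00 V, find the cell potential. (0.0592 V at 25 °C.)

0.63 V

The hydrogen couple is the cathode, so E°_cell = 0.76 V; n = 2.
[H⁺] = 10^(−2.73) = 0.0019 M, and Q = [Zn²⁺]·P(H₂) / [H⁺]^2 = 1.85 × 10^4.
E = E° − (0.0592/2) log Q = 0.76 − (0.0592/2)(4.266) = 0.634 V.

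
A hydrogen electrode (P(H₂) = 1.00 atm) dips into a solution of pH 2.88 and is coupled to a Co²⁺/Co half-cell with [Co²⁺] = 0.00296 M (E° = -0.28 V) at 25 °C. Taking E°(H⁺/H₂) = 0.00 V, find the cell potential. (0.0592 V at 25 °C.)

0.18 V

The hydrogen couple is the cathode, so E°_cell = 0.28 V; n = 2.
[H⁺] = 10^(−2.88) = 0.0013 M, and Q = [Co²⁺]·P(H₂) / [H⁺]^2 = 1700.
E = E° − (0.0592/2) log Q = 0.28 − (0.0592/2)(3.231) = 0.184 V.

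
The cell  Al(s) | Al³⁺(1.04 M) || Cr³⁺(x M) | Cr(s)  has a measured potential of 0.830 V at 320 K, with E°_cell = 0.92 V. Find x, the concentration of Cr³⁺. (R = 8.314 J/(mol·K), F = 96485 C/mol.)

5.8 × 10^-5 M

From the Nernst equation, ln Q = nF(E° − E)/RT = 3×96485×(0.92 − 0.830)/(8.314×320) = 9.792, so Q = 1.79 × 10^4.
With Q = [Al³⁺]/[Cr³⁺] and the known concentrations, [Cr³⁺] in the denominator gives [Cr³⁺] = 5.8 × 10^-5 M.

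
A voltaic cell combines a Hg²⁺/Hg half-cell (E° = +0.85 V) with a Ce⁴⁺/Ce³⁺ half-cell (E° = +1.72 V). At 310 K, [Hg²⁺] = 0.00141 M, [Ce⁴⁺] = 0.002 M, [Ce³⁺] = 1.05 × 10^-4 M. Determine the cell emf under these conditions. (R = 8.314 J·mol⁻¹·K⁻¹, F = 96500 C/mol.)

1.04 V

The Ce⁴⁺/Ce³⁺ couple has the higher reduction potential and acts as the cathode, so E°_cell = +1.72 − (+0.85) = 0.87 V.
Balancing electrons gives n = 2; the reaction quotient is Q = [Hg²⁺]·[Ce³⁺]^2/[Ce⁴⁺]^2 = 3.89 × 10^-6.
E = E° − (RT/nF) ln Q = 0.87 − (8.314×310)/(2×96500) × (-12.458) = 0.870 + 0.166 = 1.036 V.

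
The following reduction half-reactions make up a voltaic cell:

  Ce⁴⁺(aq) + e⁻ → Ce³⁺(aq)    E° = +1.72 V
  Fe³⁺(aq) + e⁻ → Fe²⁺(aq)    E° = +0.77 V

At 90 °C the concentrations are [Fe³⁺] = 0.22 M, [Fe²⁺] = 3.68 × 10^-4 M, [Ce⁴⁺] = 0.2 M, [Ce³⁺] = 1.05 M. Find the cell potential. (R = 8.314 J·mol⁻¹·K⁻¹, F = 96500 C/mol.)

The Ce⁴⁺/Ce³⁺ couple has the higher reduction potential and acts as the cathode, so E°_cell = +1.72 − (+0.77) = 0.95 V.
Balancing electrons gives n = 1; the reaction quotient is Q = [Fe³⁺]·[Ce³⁺]/([Fe²⁺]·[Ce⁴⁺]) = 3140.
E = E° − (RT/nF) ln Q = 0.95 − (8.314×363)/(1×96500) × (8.052) = 0.950 − 0.252 = 0.698 V.

0.698 V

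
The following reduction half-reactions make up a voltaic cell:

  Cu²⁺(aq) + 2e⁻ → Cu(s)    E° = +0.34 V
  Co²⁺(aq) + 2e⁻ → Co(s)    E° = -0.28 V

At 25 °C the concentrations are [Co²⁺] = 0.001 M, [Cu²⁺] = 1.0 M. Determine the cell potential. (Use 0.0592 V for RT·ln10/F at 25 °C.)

The Cu²⁺/Cu couple has the higher reduction potential and acts as the cathode, so E°_cell = +0.34 − (-0.28) = 0.62 V.
Balancing electrons gives n = 2; the reaction quotient is Q = [Co²⁺]/[Cu²⁺] = 0.00100.
At 25 °C, E = E° − (0.0592/n) log Q = 0.62 − (0.0592/2)(-3.000) = 0.620 + 0.089 = 0.709 V.

0.709 V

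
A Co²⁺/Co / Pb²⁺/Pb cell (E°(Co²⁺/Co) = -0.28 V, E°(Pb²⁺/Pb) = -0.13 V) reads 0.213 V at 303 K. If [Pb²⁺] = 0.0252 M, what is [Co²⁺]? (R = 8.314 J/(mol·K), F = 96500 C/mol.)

2 × 10^-4 M

From the Nernst equation, ln Q = nF(E° − E)/RT = 2×96500×(0.15 − 0.213)/(8.314×303) = -4.827, so Q = 0.00801.
With Q = [Co²⁺]/[Pb²⁺] and the known concentrations, [Co²⁺] in the numerator gives [Co²⁺] = 2 × 10^-4 M.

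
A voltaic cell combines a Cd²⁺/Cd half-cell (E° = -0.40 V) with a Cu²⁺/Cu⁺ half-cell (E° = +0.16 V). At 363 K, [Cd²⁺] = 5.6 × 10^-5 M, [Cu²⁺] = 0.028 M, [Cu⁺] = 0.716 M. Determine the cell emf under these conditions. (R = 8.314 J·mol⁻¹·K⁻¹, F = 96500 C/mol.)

0.612 V

The Cu²⁺/Cu⁺ couple has the higher reduction potential and acts as the cathode, so E°_cell = +0.16 − (-0.40) = 0.56 V.
Balancing electrons gives n = 2; the reaction quotient is Q = [Cd²⁺]·[Cu⁺]^2/[Cu²⁺]^2 = 0.0366.
E = E° − (RT/nF) ln Q = 0.56 − (8.314×363)/(2×96500) × (-3.307) = 0.560 + 0.052 = 0.612 V.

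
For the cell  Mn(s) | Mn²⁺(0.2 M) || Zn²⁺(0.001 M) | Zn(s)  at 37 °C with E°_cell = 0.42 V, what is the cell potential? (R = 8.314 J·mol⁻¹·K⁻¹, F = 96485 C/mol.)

Balancing electrons gives n = 2; the reaction quotient is Q = [Mn²⁺]/[Zn²⁺] = 200.
E = E° − (RT/nF) ln Q = 0.42 − (8.314×310)/(2×96485) × (5.298) = 0.420 − 0.071 = 0.349 V.

0.349 V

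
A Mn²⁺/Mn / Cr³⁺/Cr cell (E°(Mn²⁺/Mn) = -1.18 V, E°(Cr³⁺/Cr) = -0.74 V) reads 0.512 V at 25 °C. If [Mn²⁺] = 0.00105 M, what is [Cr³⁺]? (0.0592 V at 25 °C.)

From the Nernst equation, log Q = n(E° − E)/0.0592 = 6(0.44 − 0.512)/0.0592 = -7.297, so Q = 5.04 × 10^-8.
With Q = [Mn²⁺]^3/[Cr³⁺]^2 and the known concentrations, [Cr³⁺]^2 in the denominator gives [Cr³⁺] = 0.15 M.

0.15 M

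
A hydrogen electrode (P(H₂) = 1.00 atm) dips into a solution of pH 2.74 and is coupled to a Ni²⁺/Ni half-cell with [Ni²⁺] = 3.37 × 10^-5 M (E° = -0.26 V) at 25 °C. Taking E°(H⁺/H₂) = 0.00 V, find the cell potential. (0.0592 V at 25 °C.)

The hydrogen couple is the cathode, so E°_cell = 0.26 V; n = 2.
[H⁺] = 10^(−2.74) = 0.0018 M, and Q = [Ni²⁺]·P(H₂) / [H⁺]^2 = 10.2.
E = E° − (0.0592/2) log Q = 0.26 − (0.0592/2)(1.008) = 0.230 V.

0.23 V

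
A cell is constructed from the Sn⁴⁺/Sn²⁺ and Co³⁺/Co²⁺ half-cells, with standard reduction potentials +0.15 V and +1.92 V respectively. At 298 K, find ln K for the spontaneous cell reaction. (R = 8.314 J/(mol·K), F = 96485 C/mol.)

ln K = 137.9

E°_cell = +1.92 − (+0.15) = 1.77 V, with n = 2 electrons transferred.
At equilibrium E = 0, so the Nernst equation gives ln K = nFE°/RT = (2)(96485)(1.77)/((8.314)(298)) = 137.86.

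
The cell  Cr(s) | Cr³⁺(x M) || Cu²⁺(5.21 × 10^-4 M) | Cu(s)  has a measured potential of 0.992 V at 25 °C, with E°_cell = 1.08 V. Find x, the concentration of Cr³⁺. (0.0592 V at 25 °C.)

From the Nernst equation, log Q = n(E° − E)/0.0592 = 6(1.08 − 0.992)/0.0592 = 8.919, so Q = 8.3 × 10^8.
With Q = [Cr³⁺]^2/[Cu²⁺]^3 and the known concentrations, [Cr³⁺]^2 in the numerator gives [Cr³⁺] = 0.34 M.

0.34 M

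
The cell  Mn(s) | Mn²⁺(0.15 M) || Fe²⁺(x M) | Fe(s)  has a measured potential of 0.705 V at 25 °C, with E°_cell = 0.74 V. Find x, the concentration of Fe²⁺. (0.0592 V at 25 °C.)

0.0099 M

From the Nernst equation, log Q = n(E° − E)/0.0592 = 2(0.74 − 0.705)/0.0592 = 1.182, so Q = 15.2.
With Q = [Mn²⁺]/[Fe²⁺] and the known concentrations, [Fe²⁺] in the denominator gives [Fe²⁺] = 0.0099 M.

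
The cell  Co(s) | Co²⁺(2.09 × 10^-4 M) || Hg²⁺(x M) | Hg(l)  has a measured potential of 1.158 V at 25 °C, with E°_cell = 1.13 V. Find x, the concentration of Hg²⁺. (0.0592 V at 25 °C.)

From the Nernst equation, log Q = n(E° − E)/0.0592 = 2(1.13 − 1.158)/0.0592 = -0.946, so Q = 0.113.
With Q = [Co²⁺]/[Hg²⁺] and the known concentrations, [Hg²⁺] in the denominator gives [Hg²⁺] = 0.0018 M.

0.0018 M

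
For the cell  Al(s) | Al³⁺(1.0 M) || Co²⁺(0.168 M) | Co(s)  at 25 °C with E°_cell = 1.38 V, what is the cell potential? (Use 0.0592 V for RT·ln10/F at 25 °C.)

Balancing electrons gives n = 6; the reaction quotient is Q = [Al³⁺]^2/[Co²⁺]^3 = 211.
At 25 °C, E = E° − (0.0592/n) log Q = 1.38 − (0.0592/6)(2.324) = 1.380 − 0.023 = 1.357 V.

1.36 V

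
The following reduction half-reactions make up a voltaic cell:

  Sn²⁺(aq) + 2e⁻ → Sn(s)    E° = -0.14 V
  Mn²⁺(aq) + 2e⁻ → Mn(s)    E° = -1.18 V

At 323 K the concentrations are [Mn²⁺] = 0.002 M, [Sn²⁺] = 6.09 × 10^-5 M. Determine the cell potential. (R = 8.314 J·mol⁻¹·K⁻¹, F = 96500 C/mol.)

0.991 V

The Sn²⁺/Sn couple has the higher reduction potential and acts as the cathode, so E°_cell = -0.14 − (-1.18) = 1.04 V.
Balancing electrons gives n = 2; the reaction quotient is Q = [Mn²⁺]/[Sn²⁺] = 32.8.
E = E° − (RT/nF) ln Q = 1.04 − (8.314×323)/(2×96500) × (3.492) = 1.040 − 0.049 = 0.991 V.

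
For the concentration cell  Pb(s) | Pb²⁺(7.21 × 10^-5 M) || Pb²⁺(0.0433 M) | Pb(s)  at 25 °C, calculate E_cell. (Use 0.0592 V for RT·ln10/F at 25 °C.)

Both half-cells are Pb²⁺/Pb, so E°_cell = 0. The concentrated side is the cathode; the cell reaction moves Pb²⁺ from high to low concentration with n = 2.
Q = [Pb²⁺]_dilute/[Pb²⁺]_conc = 7.21 × 10^-5/0.0433 = 0.00167.
E = 0 − (0.0592/2) log Q = −(0.0592/2)(-2.779) = 0.0823 V.

0.082 V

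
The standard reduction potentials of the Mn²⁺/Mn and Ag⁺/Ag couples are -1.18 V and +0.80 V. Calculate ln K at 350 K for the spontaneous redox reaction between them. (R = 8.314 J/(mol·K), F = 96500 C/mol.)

ln K = 131.3

E°_cell = +0.80 − (-1.18) = 1.98 V, with n = 2 electrons transferred.
At equilibrium E = 0, so the Nernst equation gives ln K = nFE°/RT = (2)(96500)(1.98)/((8.314)(350)) = 131.32.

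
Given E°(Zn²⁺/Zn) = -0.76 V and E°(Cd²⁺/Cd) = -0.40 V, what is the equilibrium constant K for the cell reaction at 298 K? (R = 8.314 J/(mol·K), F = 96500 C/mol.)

E°_cell = -0.40 − (-0.76) = 0.36 V, with n = 2 electrons transferred.
At equilibrium E = 0, so the Nernst equation gives ln K = nFE°/RT = (2)(96500)(0.36)/((8.314)(298)) = 28.04.
K = e^28.04 = 1.5 × 10^12.

1.5 × 10^12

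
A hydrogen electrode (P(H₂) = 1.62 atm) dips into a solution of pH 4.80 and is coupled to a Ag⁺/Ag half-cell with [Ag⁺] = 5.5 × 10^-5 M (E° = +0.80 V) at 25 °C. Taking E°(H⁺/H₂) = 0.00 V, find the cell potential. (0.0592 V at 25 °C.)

The Ag⁺/Ag couple is the cathode, so E°_cell = 0.80 V; n = 2.
[H⁺] = 10^(−4.80) = 1.6 × 10^-5 M, and Q = [H⁺]^2 / ([Ag⁺]^2·P(H₂)) = 0.0513.
E = E° − (0.0592/2) log Q = 0.80 − (0.0592/2)(-1.290) = 0.838 V.

0.84 V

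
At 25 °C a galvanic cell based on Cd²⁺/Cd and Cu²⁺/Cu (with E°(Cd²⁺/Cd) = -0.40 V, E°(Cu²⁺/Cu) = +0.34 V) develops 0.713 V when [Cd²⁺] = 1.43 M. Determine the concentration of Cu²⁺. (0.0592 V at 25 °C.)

0.18 M

From the Nernst equation, log Q = n(E° − E)/0.0592 = 2(0.74 − 0.713)/0.0592 = 0.912, so Q = 8.17.
With Q = [Cd²⁺]/[Cu²⁺] and the known concentrations, [Cu²⁺] in the denominator gives [Cu²⁺] = 0.18 M.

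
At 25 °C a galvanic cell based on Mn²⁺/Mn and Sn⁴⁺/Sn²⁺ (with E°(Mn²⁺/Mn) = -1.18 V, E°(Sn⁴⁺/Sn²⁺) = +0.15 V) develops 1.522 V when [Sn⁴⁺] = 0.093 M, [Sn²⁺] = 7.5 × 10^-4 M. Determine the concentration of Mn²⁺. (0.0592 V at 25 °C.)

From the Nernst equation, log Q = n(E° − E)/0.0592 = 2(1.33 − 1.522)/0.0592 = -6.486, so Q = 3.26 × 10^-7.
With Q = [Mn²⁺]·[Sn²⁺]/[Sn⁴⁺] and the known concentrations, [Mn²⁺] in the numerator gives [Mn²⁺] = 4 × 10^-5 M.

4 × 10^-5 M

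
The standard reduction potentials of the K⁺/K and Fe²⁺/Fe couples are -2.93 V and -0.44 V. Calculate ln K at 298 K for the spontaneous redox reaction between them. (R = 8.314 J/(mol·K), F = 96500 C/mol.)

ln K = 194.0

E°_cell = -0.44 − (-2.93) = 2.49 V, with n = 2 electrons transferred.
At equilibrium E = 0, so the Nernst equation gives ln K = nFE°/RT = (2)(96500)(2.49)/((8.314)(298)) = 193.97.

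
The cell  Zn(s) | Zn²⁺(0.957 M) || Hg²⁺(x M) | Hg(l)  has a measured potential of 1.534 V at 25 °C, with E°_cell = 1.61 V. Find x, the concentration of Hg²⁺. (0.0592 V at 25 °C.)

0.0026 M

From the Nernst equation, log Q = n(E° − E)/0.0592 = 2(1.61 − 1.534)/0.0592 = 2.568, so Q = 369.
With Q = [Zn²⁺]/[Hg²⁺] and the known concentrations, [Hg²⁺] in the denominator gives [Hg²⁺] = 0.0026 M.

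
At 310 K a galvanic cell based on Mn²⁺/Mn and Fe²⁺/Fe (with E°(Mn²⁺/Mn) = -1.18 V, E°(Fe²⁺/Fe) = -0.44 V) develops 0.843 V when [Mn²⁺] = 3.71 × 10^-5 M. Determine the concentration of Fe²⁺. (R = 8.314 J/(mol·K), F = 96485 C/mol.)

From the Nernst equation, ln Q = nF(E° − E)/RT = 2×96485×(0.74 − 0.843)/(8.314×310) = -7.712, so Q = 4.48 × 10^-4.
With Q = [Mn²⁺]/[Fe²⁺] and the known concentrations, [Fe²⁺] in the denominator gives [Fe²⁺] = 0.083 M.

0.083 M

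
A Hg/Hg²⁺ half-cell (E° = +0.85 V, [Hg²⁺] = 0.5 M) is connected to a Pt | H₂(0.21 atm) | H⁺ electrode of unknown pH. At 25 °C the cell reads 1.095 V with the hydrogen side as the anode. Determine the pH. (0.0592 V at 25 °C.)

E°_cell = 0.85 V and n = 2.
log Q = n(E° − E)/0.0592 = 2×(0.85 − 1.095)/0.0592 = -8.277.
With Q = [H⁺]^2 / ([Hg²⁺]·P(H₂)), solving for [H⁺] gives log[H⁺] = -4.628, so pH = 4.63.

pH = 4.63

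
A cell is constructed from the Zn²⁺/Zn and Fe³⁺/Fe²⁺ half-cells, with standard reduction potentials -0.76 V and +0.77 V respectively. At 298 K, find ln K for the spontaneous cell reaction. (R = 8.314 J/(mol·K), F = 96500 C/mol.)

E°_cell = +0.77 − (-0.76) = 1.53 V, with n = 2 electrons transferred.
At equilibrium E = 0, so the Nernst equation gives ln K = nFE°/RT = (2)(96500)(1.53)/((8.314)(298)) = 119.19.

ln K = 119.2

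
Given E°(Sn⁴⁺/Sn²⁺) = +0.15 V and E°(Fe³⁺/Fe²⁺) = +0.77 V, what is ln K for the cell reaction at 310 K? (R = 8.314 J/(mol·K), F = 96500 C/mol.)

E°_cell = +0.77 − (+0.15) = 0.62 V, with n = 2 electrons transferred.
At equilibrium E = 0, so the Nernst equation gives ln K = nFE°/RT = (2)(96500)(0.62)/((8.314)(310)) = 46.43.

ln K = 46.4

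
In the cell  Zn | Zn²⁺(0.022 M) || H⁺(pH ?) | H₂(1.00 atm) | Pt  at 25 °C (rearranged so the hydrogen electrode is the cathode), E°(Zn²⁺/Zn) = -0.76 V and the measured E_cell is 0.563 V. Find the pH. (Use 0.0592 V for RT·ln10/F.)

E°_cell = 0.76 V and n = 2.
log Q = n(E° − E)/0.0592 = 2×(0.76 − 0.563)/0.0592 = 6.655.
With Q = [Zn²⁺]·P(H₂) / [H⁺]^2, solving for [H⁺] gives log[H⁺] = -4.156, so pH = 4.16.

pH = 4.16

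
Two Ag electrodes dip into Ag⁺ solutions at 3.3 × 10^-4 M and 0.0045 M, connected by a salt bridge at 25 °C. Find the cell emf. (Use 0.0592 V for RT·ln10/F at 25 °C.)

Both half-cells are Ag⁺/Ag, so E°_cell = 0. The concentrated side is the cathode; the cell reaction moves Ag⁺ from high to low concentration with n = 1.
Q = [Ag⁺]_dilute/[Ag⁺]_conc = 3.3 × 10^-4/0.0045 = 0.0733.
E = 0 − (0.0592/1) log Q = −(0.0592/1)(-1.135) = 0.0672 V.

0.067 V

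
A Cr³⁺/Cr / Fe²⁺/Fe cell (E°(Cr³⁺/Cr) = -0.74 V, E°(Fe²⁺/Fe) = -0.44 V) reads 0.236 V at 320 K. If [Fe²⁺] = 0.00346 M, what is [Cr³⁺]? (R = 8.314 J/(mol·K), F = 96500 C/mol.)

From the Nernst equation, ln Q = nF(E° − E)/RT = 6×96500×(0.30 − 0.236)/(8.314×320) = 13.928, so Q = 1.12 × 10^6.
With Q = [Cr³⁺]^2/[Fe²⁺]^3 and the known concentrations, [Cr³⁺]^2 in the numerator gives [Cr³⁺] = 0.22 M.

0.22 M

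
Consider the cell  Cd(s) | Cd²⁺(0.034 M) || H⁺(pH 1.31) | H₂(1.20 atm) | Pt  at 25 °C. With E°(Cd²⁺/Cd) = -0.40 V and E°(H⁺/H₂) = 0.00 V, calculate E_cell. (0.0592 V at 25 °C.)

0.36 V

The hydrogen couple is the cathode, so E°_cell = 0.40 V; n = 2.
[H⁺] = 10^(−1.31) = 0.049 M, and Q = [Cd²⁺]·P(H₂) / [H⁺]^2 = 17.0.
E = E° − (0.0592/2) log Q = 0.40 − (0.0592/2)(1.231) = 0.364 V.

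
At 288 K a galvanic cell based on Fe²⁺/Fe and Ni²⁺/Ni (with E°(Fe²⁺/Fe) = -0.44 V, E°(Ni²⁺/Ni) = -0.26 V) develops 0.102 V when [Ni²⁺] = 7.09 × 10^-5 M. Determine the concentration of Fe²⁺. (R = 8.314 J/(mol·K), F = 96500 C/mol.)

0.038 M

From the Nernst equation, ln Q = nF(E° − E)/RT = 2×96500×(0.18 − 0.102)/(8.314×288) = 6.287, so Q = 538.
With Q = [Fe²⁺]/[Ni²⁺] and the known concentrations, [Fe²⁺] in the numerator gives [Fe²⁺] = 0.038 M.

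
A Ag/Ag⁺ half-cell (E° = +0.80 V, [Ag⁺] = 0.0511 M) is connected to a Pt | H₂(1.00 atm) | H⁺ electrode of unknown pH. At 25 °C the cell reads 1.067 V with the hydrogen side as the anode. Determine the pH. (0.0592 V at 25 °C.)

E°_cell = 0.80 V and n = 2.
log Q = n(E° − E)/0.0592 = 2×(0.80 − 1.067)/0.0592 = -9.020.
With Q = [H⁺]^2 / ([Ag⁺]^2·P(H₂)), solving for [H⁺] gives log[H⁺] = -5.802, so pH = 5.80.

pH = 5.80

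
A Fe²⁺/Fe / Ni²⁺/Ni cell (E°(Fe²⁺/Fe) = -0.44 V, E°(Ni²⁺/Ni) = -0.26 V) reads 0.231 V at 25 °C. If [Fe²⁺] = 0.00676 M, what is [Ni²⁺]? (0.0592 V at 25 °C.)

0.36 M

From the Nernst equation, log Q = n(E° − E)/0.0592 = 2(0.18 − 0.231)/0.0592 = -1.723, so Q = 0.0189.
With Q = [Fe²⁺]/[Ni²⁺] and the known concentrations, [Ni²⁺] in the denominator gives [Ni²⁺] = 0.36 M.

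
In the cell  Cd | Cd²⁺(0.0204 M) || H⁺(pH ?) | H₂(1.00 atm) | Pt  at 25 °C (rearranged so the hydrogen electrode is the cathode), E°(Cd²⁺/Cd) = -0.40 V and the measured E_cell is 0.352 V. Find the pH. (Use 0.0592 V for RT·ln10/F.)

pH = 1.66

E°_cell = 0.40 V and n = 2.
log Q = n(E° − E)/0.0592 = 2×(0.40 − 0.352)/0.0592 = 1.622.
With Q = [Cd²⁺]·P(H₂) / [H⁺]^2, solving for [H⁺] gives log[H⁺] = -1.656, so pH = 1.66.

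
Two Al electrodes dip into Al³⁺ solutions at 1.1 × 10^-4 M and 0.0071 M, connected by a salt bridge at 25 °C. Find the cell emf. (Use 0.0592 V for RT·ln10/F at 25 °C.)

0.036 V

Both half-cells are Al³⁺/Al, so E°_cell = 0. The concentrated side is the cathode; the cell reaction moves Al³⁺ from high to low concentration with n = 3.
Q = [Al³⁺]_dilute/[Al³⁺]_conc = 1.1 × 10^-4/0.0071 = 0.0155.
E = 0 − (0.0592/3) log Q = −(0.0592/3)(-1.810) = 0.0357 V.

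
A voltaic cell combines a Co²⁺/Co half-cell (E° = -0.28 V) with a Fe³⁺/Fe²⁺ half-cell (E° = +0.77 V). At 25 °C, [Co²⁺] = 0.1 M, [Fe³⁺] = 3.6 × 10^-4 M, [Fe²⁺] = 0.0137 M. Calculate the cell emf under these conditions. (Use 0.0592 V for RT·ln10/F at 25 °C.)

The Fe³⁺/Fe²⁺ couple has the higher reduction potential and acts as the cathode, so E°_cell = +0.77 − (-0.28) = 1.05 V.
Balancing electrons gives n = 2; the reaction quotient is Q = [Co²⁺]·[Fe²⁺]^2/[Fe³⁺]^2 = 145.
At 25 °C, E = E° − (0.0592/n) log Q = 1.05 − (0.0592/2)(2.161) = 1.050 − 0.064 = 0.986 V.

0.986 V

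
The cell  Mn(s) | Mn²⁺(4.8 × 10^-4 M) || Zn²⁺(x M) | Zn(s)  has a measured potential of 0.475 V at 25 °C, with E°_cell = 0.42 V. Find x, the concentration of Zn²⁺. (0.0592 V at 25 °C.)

From the Nernst equation, log Q = n(E° − E)/0.0592 = 2(0.42 − 0.475)/0.0592 = -1.858, so Q = 0.0139.
With Q = [Mn²⁺]/[Zn²⁺] and the known concentrations, [Zn²⁺] in the denominator gives [Zn²⁺] = 0.035 M.

0.035 M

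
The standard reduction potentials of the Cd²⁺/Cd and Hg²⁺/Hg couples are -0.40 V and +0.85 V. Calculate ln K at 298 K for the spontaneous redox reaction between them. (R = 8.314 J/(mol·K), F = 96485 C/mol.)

ln K = 97.4

E°_cell = +0.85 − (-0.40) = 1.25 V, with n = 2 electrons transferred.
At equilibrium E = 0, so the Nernst equation gives ln K = nFE°/RT = (2)(96485)(1.25)/((8.314)(298)) = 97.36.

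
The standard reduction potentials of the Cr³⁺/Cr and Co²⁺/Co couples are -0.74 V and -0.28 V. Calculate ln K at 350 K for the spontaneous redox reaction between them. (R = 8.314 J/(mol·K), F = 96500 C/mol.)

E°_cell = -0.28 − (-0.74) = 0.46 V, with n = 6 electrons transferred.
At equilibrium E = 0, so the Nernst equation gives ln K = nFE°/RT = (6)(96500)(0.46)/((8.314)(350)) = 91.53.

ln K = 91.5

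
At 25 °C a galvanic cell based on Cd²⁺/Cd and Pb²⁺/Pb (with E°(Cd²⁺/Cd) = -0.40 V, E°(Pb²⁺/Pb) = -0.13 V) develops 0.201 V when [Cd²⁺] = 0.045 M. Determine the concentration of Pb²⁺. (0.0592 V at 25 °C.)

From the Nernst equation, log Q = n(E° − E)/0.0592 = 2(0.27 − 0.201)/0.0592 = 2.331, so Q = 214.
With Q = [Cd²⁺]/[Pb²⁺] and the known concentrations, [Pb²⁺] in the denominator gives [Pb²⁺] = 2.1 × 10^-4 M.

2.1 × 10^-4 M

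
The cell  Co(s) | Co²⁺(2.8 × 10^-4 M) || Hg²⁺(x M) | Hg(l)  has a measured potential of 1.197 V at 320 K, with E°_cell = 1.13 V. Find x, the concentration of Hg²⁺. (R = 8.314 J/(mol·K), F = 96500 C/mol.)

From the Nernst equation, ln Q = nF(E° − E)/RT = 2×96500×(1.13 − 1.197)/(8.314×320) = -4.860, so Q = 0.00775.
With Q = [Co²⁺]/[Hg²⁺] and the known concentrations, [Hg²⁺] in the denominator gives [Hg²⁺] = 0.036 M.

0.036 M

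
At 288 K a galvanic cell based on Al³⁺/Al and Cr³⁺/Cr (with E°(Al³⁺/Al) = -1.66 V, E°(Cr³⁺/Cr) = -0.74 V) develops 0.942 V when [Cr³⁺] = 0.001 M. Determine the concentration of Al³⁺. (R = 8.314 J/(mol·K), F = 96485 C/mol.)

From the Nernst equation, ln Q = nF(E° − E)/RT = 3×96485×(0.92 − 0.942)/(8.314×288) = -2.660, so Q = 0.0700.
With Q = [Al³⁺]/[Cr³⁺] and the known concentrations, [Al³⁺] in the numerator gives [Al³⁺] = 7 × 10^-5 M.

7 × 10^-5 M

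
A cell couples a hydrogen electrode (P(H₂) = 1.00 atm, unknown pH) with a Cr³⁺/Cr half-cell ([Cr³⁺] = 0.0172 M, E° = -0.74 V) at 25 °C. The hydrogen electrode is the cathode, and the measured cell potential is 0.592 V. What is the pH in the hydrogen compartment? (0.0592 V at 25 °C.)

E°_cell = 0.74 V and n = 6.
log Q = n(E° − E)/0.0592 = 6×(0.74 − 0.592)/0.0592 = 15.000.
With Q = [Cr³⁺]^2·P(H₂)^3 / [H⁺]^6, solving for [H⁺] gives log[H⁺] = -3.088, so pH = 3.09.

pH = 3.09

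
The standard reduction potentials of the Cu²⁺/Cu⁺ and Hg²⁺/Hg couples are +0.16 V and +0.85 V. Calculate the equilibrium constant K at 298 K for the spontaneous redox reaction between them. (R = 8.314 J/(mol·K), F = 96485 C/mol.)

2.2 × 10^23

E°_cell = +0.85 − (+0.16) = 0.69 V, with n = 2 electrons transferred.
At equilibrium E = 0, so the Nernst equation gives ln K = nFE°/RT = (2)(96485)(0.69)/((8.314)(298)) = 53.74.
K = e^53.74 = 2.2 × 10^23.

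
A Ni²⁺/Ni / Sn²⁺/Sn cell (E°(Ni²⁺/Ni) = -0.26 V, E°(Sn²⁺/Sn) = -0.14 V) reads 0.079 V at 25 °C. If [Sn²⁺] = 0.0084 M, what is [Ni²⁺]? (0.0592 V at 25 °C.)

From the Nernst equation, log Q = n(E° − E)/0.0592 = 2(0.12 − 0.079)/0.0592 = 1.385, so Q = 24.3.
With Q = [Ni²⁺]/[Sn²⁺] and the known concentrations, [Ni²⁺] in the numerator gives [Ni²⁺] = 0.2 M.

0.2 M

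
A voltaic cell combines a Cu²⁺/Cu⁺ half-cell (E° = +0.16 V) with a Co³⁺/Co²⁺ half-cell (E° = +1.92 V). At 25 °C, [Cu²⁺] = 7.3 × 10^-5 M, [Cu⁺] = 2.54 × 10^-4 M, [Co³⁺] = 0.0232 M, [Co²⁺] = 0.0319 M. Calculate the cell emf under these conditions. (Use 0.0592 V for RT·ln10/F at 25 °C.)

The Co³⁺/Co²⁺ couple has the higher reduction potential and acts as the cathode, so E°_cell = +1.92 − (+0.16) = 1.76 V.
Balancing electrons gives n = 1; the reaction quotient is Q = [Cu²⁺]·[Co²⁺]/([Cu⁺]·[Co³⁺]) = 0.395.
At 25 °C, E = E° − (0.0592/n) log Q = 1.76 − (0.0592/1)(-0.403) = 1.760 + 0.024 = 1.784 V.

1.78 V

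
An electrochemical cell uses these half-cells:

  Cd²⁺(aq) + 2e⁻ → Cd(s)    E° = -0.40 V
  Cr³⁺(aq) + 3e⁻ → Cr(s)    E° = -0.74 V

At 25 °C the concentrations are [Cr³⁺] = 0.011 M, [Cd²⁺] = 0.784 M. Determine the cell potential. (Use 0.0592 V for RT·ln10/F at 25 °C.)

0.376 V

The Cd²⁺/Cd couple has the higher reduction potential and acts as the cathode, so E°_cell = -0.40 − (-0.74) = 0.34 V.
Balancing electrons gives n = 6; the reaction quotient is Q = [Cr³⁺]^2/[Cd²⁺]^3 = 2.51 × 10^-4.
At 25 °C, E = E° − (0.0592/n) log Q = 0.34 − (0.0592/6)(-3.600) = 0.340 + 0.036 = 0.376 V.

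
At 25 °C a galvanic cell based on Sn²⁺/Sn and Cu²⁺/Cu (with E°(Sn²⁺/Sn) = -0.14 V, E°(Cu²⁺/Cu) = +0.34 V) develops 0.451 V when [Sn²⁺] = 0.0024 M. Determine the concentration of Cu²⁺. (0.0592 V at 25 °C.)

2.5 × 10^-4 M

From the Nernst equation, log Q = n(E° − E)/0.0592 = 2(0.48 − 0.451)/0.0592 = 0.980, so Q = 9.54.
With Q = [Sn²⁺]/[Cu²⁺] and the known concentrations, [Cu²⁺] in the denominator gives [Cu²⁺] = 2.5 × 10^-4 M.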